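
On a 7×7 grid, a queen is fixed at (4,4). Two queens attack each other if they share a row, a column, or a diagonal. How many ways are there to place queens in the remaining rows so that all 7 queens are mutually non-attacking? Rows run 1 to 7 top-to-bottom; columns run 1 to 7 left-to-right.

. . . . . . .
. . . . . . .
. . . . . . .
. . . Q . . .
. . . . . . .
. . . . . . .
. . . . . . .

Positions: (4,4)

8

Branch on row 1: col 2 → 2; col 3 → 2; col 5 → 2; col 6 → 2.
Sum: 2 + 2 + 2 + 2 = 8.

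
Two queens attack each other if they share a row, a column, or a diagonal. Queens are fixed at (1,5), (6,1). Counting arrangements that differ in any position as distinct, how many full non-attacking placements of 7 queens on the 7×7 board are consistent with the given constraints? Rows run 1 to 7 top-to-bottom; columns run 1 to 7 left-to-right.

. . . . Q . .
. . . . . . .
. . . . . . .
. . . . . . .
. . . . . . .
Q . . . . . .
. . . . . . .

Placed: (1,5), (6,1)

Branch on row 2: col 2 → 0; col 3 → 0; col 7 → 2.
Sum: 0 + 0 + 2 = 2.

2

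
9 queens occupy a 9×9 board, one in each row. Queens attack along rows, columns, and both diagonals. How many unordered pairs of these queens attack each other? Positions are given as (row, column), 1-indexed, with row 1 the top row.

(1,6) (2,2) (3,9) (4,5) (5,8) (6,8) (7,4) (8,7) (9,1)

1

Same column: (5,8)–(6,8) (column 8).
Total attacking pairs: 1.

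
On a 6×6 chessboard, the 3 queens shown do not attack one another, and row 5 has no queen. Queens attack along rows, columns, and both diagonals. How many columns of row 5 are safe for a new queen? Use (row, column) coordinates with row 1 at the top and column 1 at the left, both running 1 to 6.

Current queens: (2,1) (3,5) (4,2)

1

(2,1) attacks row 5 at column 1 and diagonals 4.
(3,5) attacks row 5 at column 5 and diagonals 3.
(4,2) attacks row 5 at column 2 and diagonals 1, 3.
Attacked columns: {1, 2, 3, 4, 5}. Safe: {6}.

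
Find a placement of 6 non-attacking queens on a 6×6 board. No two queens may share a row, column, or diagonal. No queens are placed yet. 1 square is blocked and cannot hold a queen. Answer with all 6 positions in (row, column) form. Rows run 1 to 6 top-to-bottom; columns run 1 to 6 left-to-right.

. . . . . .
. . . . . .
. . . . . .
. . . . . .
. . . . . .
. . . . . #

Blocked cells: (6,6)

(1,5) (2,3) (3,1) (4,6) (5,4) (6,2)

Row 1: Safe: 1, 2, 3, 4, 5, 6. Place at column 5.
Row 2: attacked by (1,5)→{4,5,6}. Safe: 1, 2, 3. Place at column 3.
Row 3: attacked by (1,5)→{3,5}; (2,3)→{2,3,4}. Safe: 1, 6. Place at column 1.
Row 4: attacked by (1,5)→{2,5}; (2,3)→{1,3,5}; (3,1)→{1,2}. Safe: 4, 6. Place at column 6.
Row 5: attacked by (1,5)→{1,5}; (2,3)→{3,6}; (3,1)→{1,3}; (4,6)→{5,6}. Safe: 2, 4. Place at column 4.
Row 6: attacked by (1,5)→{5}; (2,3)→{3}; (3,1)→{1,4}; (4,6)→{4,6}; (5,4)→{3,4,5}. Blocked: 6. Safe: 2. Place at column 2.
Columns [5, 3, 1, 6, 4, 2], r−c [-4, -1, 2, -2, 1, 4], r+c [6, 5, 4, 10, 9, 8] are all distinct, so no two queens attack.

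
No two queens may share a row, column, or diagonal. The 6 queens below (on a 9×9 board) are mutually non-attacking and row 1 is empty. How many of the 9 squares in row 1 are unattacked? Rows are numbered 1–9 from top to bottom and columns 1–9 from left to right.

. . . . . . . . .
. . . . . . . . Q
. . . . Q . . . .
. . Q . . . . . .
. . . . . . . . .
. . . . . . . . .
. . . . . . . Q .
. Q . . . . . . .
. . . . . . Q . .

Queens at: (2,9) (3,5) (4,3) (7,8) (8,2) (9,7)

2

(2,9) attacks row 1 at column 9 and diagonals 8.
(3,5) attacks row 1 at column 5 and diagonals 3, 7.
(4,3) attacks row 1 at column 3 and diagonals 6.
(7,8) attacks row 1 at column 8 and diagonals 2.
(8,2) attacks row 1 at column 2 and diagonals 9.
(9,7) attacks row 1 at column 7.
Attacked columns: {2, 3, 5, 6, 7, 8, 9}. Safe: {1, 4}.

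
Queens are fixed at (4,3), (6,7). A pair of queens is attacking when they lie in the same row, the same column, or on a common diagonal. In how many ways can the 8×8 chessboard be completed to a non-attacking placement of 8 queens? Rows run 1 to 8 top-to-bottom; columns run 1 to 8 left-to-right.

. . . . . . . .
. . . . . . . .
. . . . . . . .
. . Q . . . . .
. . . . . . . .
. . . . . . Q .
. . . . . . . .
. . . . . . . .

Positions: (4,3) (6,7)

3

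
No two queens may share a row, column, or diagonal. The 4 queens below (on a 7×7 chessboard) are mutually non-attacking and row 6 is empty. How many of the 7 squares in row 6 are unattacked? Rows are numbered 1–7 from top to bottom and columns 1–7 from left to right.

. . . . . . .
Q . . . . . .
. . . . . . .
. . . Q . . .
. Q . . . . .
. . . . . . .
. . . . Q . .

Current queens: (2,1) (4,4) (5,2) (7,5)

1

(2,1) attacks row 6 at column 1 and diagonals 5.
(4,4) attacks row 6 at column 4 and diagonals 2, 6.
(5,2) attacks row 6 at column 2 and diagonals 1, 3.
(7,5) attacks row 6 at column 5 and diagonals 4, 6.
Attacked columns: {1, 2, 3, 4, 5, 6}. Safe: {7}.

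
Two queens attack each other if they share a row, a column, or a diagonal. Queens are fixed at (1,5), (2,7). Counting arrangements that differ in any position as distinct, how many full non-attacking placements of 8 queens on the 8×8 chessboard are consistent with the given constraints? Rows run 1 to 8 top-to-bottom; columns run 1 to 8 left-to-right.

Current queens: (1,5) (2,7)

6

Branch on row 3: col 1 → 2; col 2 → 3; col 4 → 1.
Sum: 2 + 3 + 1 = 6.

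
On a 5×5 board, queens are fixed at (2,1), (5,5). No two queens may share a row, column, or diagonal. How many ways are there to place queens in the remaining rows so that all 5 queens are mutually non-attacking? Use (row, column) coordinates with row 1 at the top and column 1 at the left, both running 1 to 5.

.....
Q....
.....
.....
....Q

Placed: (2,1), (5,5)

1

Branch on row 1: col 3 → 1; col 4 → 0.
Sum: 1 + 0 = 1.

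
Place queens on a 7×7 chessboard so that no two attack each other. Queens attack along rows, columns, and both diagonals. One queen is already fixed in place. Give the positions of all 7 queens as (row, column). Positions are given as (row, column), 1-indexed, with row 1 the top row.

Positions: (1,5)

(1,5) (2,1) (3,6) (4,4) (5,2) (6,7) (7,3)

Row 2: attacked by (1,5)→{4,5,6}. Safe: 1, 2, 3, 7. Place at column 1.
Row 3: attacked by (1,5)→{3,5,7}; (2,1)→{1,2}. Safe: 4, 6. Place at column 6.
Row 4: attacked by (1,5)→{2,5}; (2,1)→{1,3}; (3,6)→{5,6,7}. Safe: 4. Place at column 4.
Row 5: attacked by (1,5)→{1,5}; (2,1)→{1,4}; (3,6)→{4,6}; (4,4)→{3,4,5}. Safe: 2, 7. Place at column 2.
Row 6: attacked by (1,5)→{5}; (2,1)→{1,5}; (3,6)→{3,6}; (4,4)→{2,4,6}; (5,2)→{1,2,3}. Safe: 7. Place at column 7.
Row 7: attacked by (1,5)→{5}; (2,1)→{1,6}; (3,6)→{2,6}; (4,4)→{1,4,7}; (5,2)→{2,4}; (6,7)→{6,7}. Safe: 3. Place at column 3.
Columns [5, 1, 6, 4, 2, 7, 3], r−c [-4, 1, -3, 0, 3, -1, 4], r+c [6, 3, 9, 8, 7, 13, 10] are all distinct, so no two queens attack.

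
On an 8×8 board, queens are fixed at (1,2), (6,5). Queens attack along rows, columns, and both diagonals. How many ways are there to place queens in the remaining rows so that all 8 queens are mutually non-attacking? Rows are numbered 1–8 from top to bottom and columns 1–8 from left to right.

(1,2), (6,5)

2

Branch on row 2: col 4 → 0; col 6 → 0; col 7 → 1; col 8 → 1.
Sum: 0 + 0 + 1 + 1 = 2.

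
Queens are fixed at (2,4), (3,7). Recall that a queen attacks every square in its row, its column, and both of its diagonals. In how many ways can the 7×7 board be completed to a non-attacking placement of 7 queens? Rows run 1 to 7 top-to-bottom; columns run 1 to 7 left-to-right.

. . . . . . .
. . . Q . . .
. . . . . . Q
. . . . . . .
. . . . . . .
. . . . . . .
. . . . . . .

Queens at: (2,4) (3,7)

2

Branch on row 1: col 1 → 1; col 2 → 0; col 6 → 1.
Sum: 1 + 0 + 1 = 2.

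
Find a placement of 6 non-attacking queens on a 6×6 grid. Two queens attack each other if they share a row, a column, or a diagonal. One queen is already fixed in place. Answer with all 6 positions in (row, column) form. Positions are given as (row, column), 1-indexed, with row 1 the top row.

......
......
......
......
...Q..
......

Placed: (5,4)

Row 1: attacked by (5,4)→{4}. Safe: 1, 2, 3, 5, 6. Place at column 5.
Row 2: attacked by (1,5)→{4,5,6}; (5,4)→{1,4}. Safe: 2, 3. Place at column 3.
Row 3: attacked by (1,5)→{3,5}; (2,3)→{2,3,4}; (5,4)→{2,4,6}. Safe: 1. Place at column 1.
Row 4: attacked by (1,5)→{2,5}; (2,3)→{1,3,5}; (3,1)→{1,2}; (5,4)→{3,4,5}. Safe: 6. Place at column 6.
Row 6: attacked by (1,5)→{5}; (2,3)→{3}; (3,1)→{1,4}; (4,6)→{4,6}; (5,4)→{3,4,5}. Safe: 2. Place at column 2.
Columns [5, 3, 1, 6, 4, 2], r−c [-4, -1, 2, -2, 1, 4], r+c [6, 5, 4, 10, 9, 8] are all distinct, so no two queens attack.

(1,5) (2,3) (3,1) (4,6) (5,4) (6,2)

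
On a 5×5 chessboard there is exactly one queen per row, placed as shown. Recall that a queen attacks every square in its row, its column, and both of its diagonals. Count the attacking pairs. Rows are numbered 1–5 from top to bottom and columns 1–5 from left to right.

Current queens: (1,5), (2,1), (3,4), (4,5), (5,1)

4

Same column: (1,5)–(4,5) (column 5); (2,1)–(5,1) (column 1).
Same diagonal: (1,5)–(5,1) (|1−5| = |5−1| = 4); (3,4)–(4,5) (|3−4| = |4−5| = 1).
Total attacking pairs: 4.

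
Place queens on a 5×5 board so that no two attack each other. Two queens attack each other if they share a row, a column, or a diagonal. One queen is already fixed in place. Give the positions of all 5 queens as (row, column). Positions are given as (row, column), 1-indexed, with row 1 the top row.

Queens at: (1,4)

(1,4) (2,2) (3,5) (4,3) (5,1)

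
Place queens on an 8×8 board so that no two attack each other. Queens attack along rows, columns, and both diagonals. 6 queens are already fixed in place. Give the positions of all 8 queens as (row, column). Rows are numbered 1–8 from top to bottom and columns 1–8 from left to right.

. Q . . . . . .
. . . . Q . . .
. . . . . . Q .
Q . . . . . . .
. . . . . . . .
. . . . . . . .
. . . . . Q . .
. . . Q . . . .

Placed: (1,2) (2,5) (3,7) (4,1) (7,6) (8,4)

(1,2) (2,5) (3,7) (4,1) (5,3) (6,8) (7,6) (8,4)

Row 5: attacked by (1,2)→{2,6}; (2,5)→{2,5,8}; (3,7)→{5,7}; (4,1)→{1,2}; (7,6)→{4,6,8}; (8,4)→{1,4,7}. Safe: 3. Place at column 3.
Row 6: attacked by (1,2)→{2,7}; (2,5)→{1,5}; (3,7)→{4,7}; (4,1)→{1,3}; (5,3)→{2,3,4}; (7,6)→{5,6,7}; (8,4)→{2,4,6}. Safe: 8. Place at column 8.
Columns [2, 5, 7, 1, 3, 8, 6, 4], r−c [-1, -3, -4, 3, 2, -2, 1, 4], r+c [3, 7, 10, 5, 8, 14, 13, 12] are all distinct, so no two queens attack.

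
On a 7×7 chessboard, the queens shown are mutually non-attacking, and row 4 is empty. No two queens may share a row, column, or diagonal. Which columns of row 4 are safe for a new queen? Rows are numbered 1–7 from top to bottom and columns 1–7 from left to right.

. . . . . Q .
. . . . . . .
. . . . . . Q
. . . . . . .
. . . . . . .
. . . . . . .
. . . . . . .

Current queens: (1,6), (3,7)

(1,6) attacks row 4 at column 6 and diagonals 3.
(3,7) attacks row 4 at column 7 and diagonals 6.
Attacked columns: {3, 6, 7}. Safe: {1, 2, 4, 5}.

columns 1, 2, 4, 5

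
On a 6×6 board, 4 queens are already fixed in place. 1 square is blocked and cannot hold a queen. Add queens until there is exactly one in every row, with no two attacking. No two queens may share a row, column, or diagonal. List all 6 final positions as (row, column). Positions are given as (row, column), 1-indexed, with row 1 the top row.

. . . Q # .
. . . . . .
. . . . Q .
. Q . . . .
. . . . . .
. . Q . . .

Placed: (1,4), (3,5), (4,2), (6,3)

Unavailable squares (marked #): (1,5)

(1,4) (2,1) (3,5) (4,2) (5,6) (6,3)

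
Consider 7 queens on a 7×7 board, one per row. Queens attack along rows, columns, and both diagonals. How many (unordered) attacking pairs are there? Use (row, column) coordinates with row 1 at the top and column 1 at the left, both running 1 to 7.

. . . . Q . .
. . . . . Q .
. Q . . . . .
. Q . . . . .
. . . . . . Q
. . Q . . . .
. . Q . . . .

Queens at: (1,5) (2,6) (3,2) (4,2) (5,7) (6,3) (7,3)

Same column: (3,2)–(4,2) (column 2); (6,3)–(7,3) (column 3).
Same diagonal: (1,5)–(2,6) (|1−2| = |5−6| = 1); (1,5)–(4,2) (|1−4| = |5−2| = 3).
Total attacking pairs: 4.

4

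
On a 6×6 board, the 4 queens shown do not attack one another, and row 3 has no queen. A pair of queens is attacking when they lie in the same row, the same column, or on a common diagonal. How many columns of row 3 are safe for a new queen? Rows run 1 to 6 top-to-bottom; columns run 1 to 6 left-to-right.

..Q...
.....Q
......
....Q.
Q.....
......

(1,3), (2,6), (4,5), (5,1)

1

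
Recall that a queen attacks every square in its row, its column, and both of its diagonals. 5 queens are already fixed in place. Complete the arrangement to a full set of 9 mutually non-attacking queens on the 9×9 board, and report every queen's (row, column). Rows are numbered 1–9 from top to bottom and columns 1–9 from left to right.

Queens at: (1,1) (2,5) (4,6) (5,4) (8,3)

(1,1) (2,5) (3,9) (4,6) (5,4) (6,2) (7,8) (8,3) (9,7)

Row 3: attacked by (1,1)→{1,3}; (2,5)→{4,5,6}; (4,6)→{5,6,7}; (5,4)→{2,4,6}; (8,3)→{3,8}. Safe: 9. Place at column 9.
Row 6: attacked by (1,1)→{1,6}; (2,5)→{1,5,9}; (3,9)→{6,9}; (4,6)→{4,6,8}; (5,4)→{3,4,5}; (8,3)→{1,3,5}. Safe: 2, 7. Place at column 2.
Row 7: attacked by (1,1)→{1,7}; (2,5)→{5}; (3,9)→{5,9}; (4,6)→{3,6,9}; (5,4)→{2,4,6}; (6,2)→{1,2,3}; (8,3)→{2,3,4}. Safe: 8. Place at column 8.
Row 9: attacked by (1,1)→{1,9}; (2,5)→{5}; (3,9)→{3,9}; (4,6)→{1,6}; (5,4)→{4,8}; (6,2)→{2,5}; (7,8)→{6,8}; (8,3)→{2,3,4}. Safe: 7. Place at column 7.
Columns [1, 5, 9, 6, 4, 2, 8, 3, 7], r−c [0, -3, -6, -2, 1, 4, -1, 5, 2], r+c [2, 7, 12, 10, 9, 8, 15, 11, 16] are all distinct, so no two queens attack.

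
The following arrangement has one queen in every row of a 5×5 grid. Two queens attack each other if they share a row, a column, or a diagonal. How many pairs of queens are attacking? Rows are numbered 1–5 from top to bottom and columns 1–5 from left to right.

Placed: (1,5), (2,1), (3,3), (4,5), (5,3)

3

Same column: (1,5)–(4,5) (column 5); (3,3)–(5,3) (column 3).
Same diagonal: (1,5)–(3,3) (|1−3| = |5−3| = 2).
Total attacking pairs: 3.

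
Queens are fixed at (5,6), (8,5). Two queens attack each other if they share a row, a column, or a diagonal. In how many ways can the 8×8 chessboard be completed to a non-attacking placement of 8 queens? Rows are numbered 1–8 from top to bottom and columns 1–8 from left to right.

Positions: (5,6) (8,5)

6

Branch on row 1: col 1 → 0; col 3 → 1; col 4 → 2; col 7 → 2; col 8 → 1.
Sum: 0 + 1 + 2 + 2 + 1 = 6.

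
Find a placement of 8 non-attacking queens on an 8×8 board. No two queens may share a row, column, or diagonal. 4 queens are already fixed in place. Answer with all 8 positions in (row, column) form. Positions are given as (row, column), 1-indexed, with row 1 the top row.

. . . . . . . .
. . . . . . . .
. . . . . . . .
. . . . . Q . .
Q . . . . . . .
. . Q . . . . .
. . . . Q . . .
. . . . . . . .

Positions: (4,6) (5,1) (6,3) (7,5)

Row 1: attacked by (4,6)→{3,6}; (5,1)→{1,5}; (6,3)→{3,8}; (7,5)→{5}. Safe: 2, 4, 7. Place at column 4.
Row 2: attacked by (1,4)→{3,4,5}; (4,6)→{4,6,8}; (5,1)→{1,4}; (6,3)→{3,7}; (7,5)→{5}. Safe: 2. Place at column 2.
Row 3: attacked by (1,4)→{2,4,6}; (2,2)→{1,2,3}; (4,6)→{5,6,7}; (5,1)→{1,3}; (6,3)→{3,6}; (7,5)→{1,5}. Safe: 8. Place at column 8.
Row 8: attacked by (1,4)→{4}; (2,2)→{2,8}; (3,8)→{3,8}; (4,6)→{2,6}; (5,1)→{1,4}; (6,3)→{1,3,5}; (7,5)→{4,5,6}. Safe: 7. Place at column 7.
Columns [4, 2, 8, 6, 1, 3, 5, 7], r−c [-3, 0, -5, -2, 4, 3, 2, 1], r+c [5, 4, 11, 10, 6, 9, 12, 15] are all distinct, so no two queens attack.

(1,4) (2,2) (3,8) (4,6) (5,1) (6,3) (7,5) (8,7)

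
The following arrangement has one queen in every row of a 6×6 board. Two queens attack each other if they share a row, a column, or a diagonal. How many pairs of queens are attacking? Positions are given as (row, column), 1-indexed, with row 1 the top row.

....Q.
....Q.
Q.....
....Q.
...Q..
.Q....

Same column: (1,5)–(2,5) (column 5); (1,5)–(4,5) (column 5); (2,5)–(4,5) (column 5).
Same diagonal: (4,5)–(5,4) (|4−5| = |5−4| = 1).
Total attacking pairs: 4.

4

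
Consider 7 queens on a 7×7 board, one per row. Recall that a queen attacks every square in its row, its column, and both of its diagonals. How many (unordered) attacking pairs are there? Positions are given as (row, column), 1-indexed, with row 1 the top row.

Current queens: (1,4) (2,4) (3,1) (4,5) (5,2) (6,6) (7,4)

4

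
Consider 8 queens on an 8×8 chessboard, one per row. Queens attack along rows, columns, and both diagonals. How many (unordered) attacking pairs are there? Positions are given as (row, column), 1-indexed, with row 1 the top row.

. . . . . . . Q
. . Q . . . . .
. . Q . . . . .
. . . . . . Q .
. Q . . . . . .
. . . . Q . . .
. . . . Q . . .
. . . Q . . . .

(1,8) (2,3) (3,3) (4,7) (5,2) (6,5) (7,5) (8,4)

4

Same column: (2,3)–(3,3) (column 3); (6,5)–(7,5) (column 5).
Same diagonal: (4,7)–(6,5) (|4−6| = |7−5| = 2); (7,5)–(8,4) (|7−8| = |5−4| = 1).
Total attacking pairs: 4.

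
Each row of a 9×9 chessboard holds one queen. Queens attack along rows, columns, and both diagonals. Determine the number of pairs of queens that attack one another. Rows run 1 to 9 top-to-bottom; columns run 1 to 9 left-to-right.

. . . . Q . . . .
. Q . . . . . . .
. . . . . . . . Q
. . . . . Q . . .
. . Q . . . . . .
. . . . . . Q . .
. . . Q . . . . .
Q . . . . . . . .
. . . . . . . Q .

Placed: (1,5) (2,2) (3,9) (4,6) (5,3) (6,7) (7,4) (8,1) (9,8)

0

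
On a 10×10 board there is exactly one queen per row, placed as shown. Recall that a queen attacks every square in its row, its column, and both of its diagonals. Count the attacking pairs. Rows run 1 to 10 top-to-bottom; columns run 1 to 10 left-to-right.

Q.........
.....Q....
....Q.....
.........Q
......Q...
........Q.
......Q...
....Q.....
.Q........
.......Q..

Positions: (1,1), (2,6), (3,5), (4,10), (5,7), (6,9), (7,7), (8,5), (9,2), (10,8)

6

Same column: (3,5)–(8,5) (column 5); (5,7)–(7,7) (column 7).
Same diagonal: (1,1)–(7,7) (|1−7| = |1−7| = 6); (2,6)–(3,5) (|2−3| = |6−5| = 1); (3,5)–(5,7) (|3−5| = |5−7| = 2); (4,10)–(7,7) (|4−7| = |10−7| = 3).
Total attacking pairs: 6.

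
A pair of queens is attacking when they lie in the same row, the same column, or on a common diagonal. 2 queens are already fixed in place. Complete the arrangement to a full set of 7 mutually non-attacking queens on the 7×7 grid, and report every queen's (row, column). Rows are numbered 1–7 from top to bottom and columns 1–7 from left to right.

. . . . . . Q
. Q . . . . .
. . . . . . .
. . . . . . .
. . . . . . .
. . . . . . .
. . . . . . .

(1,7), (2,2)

(1,7) (2,2) (3,4) (4,6) (5,1) (6,3) (7,5)

Row 3: attacked by (1,7)→{5,7}; (2,2)→{1,2,3}. Safe: 4, 6. Place at column 4.
Row 4: attacked by (1,7)→{4,7}; (2,2)→{2,4}; (3,4)→{3,4,5}. Safe: 1, 6. Place at column 6.
Row 5: attacked by (1,7)→{3,7}; (2,2)→{2,5}; (3,4)→{2,4,6}; (4,6)→{5,6,7}. Safe: 1. Place at column 1.
Row 6: attacked by (1,7)→{2,7}; (2,2)→{2,6}; (3,4)→{1,4,7}; (4,6)→{4,6}; (5,1)→{1,2}. Safe: 3, 5. Place at column 3.
Row 7: attacked by (1,7)→{1,7}; (2,2)→{2,7}; (3,4)→{4}; (4,6)→{3,6}; (5,1)→{1,3}; (6,3)→{2,3,4}. Safe: 5. Place at column 5.
Columns [7, 2, 4, 6, 1, 3, 5], r−c [-6, 0, -1, -2, 4, 3, 2], r+c [8, 4, 7, 10, 6, 9, 12] are all distinct, so no two queens attack.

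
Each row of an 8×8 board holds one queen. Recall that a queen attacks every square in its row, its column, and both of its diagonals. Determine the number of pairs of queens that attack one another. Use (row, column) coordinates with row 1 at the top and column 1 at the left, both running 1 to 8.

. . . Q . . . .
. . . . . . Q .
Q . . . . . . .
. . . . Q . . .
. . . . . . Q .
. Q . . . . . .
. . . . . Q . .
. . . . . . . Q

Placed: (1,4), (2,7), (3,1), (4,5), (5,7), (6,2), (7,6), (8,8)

Same column: (2,7)–(5,7) (column 7).
Same diagonal: (2,7)–(4,5) (|2−4| = |7−5| = 2).
Total attacking pairs: 2.

2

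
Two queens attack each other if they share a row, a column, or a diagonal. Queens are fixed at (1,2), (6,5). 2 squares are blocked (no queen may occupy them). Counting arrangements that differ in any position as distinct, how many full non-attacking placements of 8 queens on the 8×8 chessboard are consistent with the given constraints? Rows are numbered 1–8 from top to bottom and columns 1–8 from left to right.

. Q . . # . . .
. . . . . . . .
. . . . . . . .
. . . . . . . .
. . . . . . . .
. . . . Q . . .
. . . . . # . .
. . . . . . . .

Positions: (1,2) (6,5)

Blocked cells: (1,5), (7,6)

2

Branch on row 2: col 4 → 0; col 6 → 0; col 7 → 1; col 8 → 1.
Sum: 0 + 0 + 1 + 1 = 2.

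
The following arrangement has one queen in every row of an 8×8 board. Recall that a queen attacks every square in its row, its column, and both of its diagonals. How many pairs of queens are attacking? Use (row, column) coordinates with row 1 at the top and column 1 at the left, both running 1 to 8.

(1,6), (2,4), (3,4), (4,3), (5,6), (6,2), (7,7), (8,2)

7

Same column: (1,6)–(5,6) (column 6); (2,4)–(3,4) (column 4); (6,2)–(8,2) (column 2).
Same diagonal: (1,6)–(3,4) (|1−3| = |6−4| = 2); (1,6)–(4,3) (|1−4| = |6−3| = 3); (3,4)–(4,3) (|3−4| = |4−3| = 1); (3,4)–(5,6) (|3−5| = |4−6| = 2).
Total attacking pairs: 7.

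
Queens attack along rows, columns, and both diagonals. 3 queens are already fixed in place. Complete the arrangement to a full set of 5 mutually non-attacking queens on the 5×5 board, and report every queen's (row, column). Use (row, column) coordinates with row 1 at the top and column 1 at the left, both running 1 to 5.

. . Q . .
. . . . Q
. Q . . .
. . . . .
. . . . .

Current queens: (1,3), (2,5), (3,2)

Row 4: attacked by (1,3)→{3}; (2,5)→{3,5}; (3,2)→{1,2,3}. Safe: 4. Place at column 4.
Row 5: attacked by (1,3)→{3}; (2,5)→{2,5}; (3,2)→{2,4}; (4,4)→{3,4,5}. Safe: 1. Place at column 1.
Columns [3, 5, 2, 4, 1], r−c [-2, -3, 1, 0, 4], r+c [4, 7, 5, 8, 6] are all distinct, so no two queens attack.

(1,3) (2,5) (3,2) (4,4) (5,1)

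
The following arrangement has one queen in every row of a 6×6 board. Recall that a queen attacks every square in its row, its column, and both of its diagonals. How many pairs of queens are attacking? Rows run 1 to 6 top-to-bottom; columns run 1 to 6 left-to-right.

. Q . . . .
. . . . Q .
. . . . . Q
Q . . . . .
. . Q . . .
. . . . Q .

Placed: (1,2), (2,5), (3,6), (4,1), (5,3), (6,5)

Same column: (2,5)–(6,5) (column 5).
Same diagonal: (2,5)–(3,6) (|2−3| = |5−6| = 1).
Total attacking pairs: 2.

2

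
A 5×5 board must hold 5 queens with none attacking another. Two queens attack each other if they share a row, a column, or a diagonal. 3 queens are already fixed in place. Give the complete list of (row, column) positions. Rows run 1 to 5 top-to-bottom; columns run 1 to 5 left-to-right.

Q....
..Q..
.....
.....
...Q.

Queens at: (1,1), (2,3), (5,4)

Row 3: attacked by (1,1)→{1,3}; (2,3)→{2,3,4}; (5,4)→{2,4}. Safe: 5. Place at column 5.
Row 4: attacked by (1,1)→{1,4}; (2,3)→{1,3,5}; (3,5)→{4,5}; (5,4)→{3,4,5}. Safe: 2. Place at column 2.
Columns [1, 3, 5, 2, 4], r−c [0, -1, -2, 2, 1], r+c [2, 5, 8, 6, 9] are all distinct, so no two queens attack.

(1,1) (2,3) (3,5) (4,2) (5,4)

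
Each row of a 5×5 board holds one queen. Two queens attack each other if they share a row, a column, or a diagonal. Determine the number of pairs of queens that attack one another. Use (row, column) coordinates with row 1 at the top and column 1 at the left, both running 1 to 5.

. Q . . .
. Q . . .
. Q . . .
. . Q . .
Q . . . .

Same column: (1,2)–(2,2) (column 2); (1,2)–(3,2) (column 2); (2,2)–(3,2) (column 2).
Same diagonal: (3,2)–(4,3) (|3−4| = |2−3| = 1).
Total attacking pairs: 4.

4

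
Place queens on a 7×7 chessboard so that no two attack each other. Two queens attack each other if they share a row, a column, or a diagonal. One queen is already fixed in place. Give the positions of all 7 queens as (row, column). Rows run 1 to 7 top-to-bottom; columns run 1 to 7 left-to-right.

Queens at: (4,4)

(1,5) (2,1) (3,6) (4,4) (5,2) (6,7) (7,3)

Row 1: attacked by (4,4)→{1,4,7}. Safe: 2, 3, 5, 6. Place at column 5.
Row 2: attacked by (1,5)→{4,5,6}; (4,4)→{2,4,6}. Safe: 1, 3, 7. Place at column 1.
Row 3: attacked by (1,5)→{3,5,7}; (2,1)→{1,2}; (4,4)→{3,4,5}. Safe: 6. Place at column 6.
Row 5: attacked by (1,5)→{1,5}; (2,1)→{1,4}; (3,6)→{4,6}; (4,4)→{3,4,5}. Safe: 2, 7. Place at column 2.
Row 6: attacked by (1,5)→{5}; (2,1)→{1,5}; (3,6)→{3,6}; (4,4)→{2,4,6}; (5,2)→{1,2,3}. Safe: 7. Place at column 7.
Row 7: attacked by (1,5)→{5}; (2,1)→{1,6}; (3,6)→{2,6}; (4,4)→{1,4,7}; (5,2)→{2,4}; (6,7)→{6,7}. Safe: 3. Place at column 3.
Columns [5, 1, 6, 4, 2, 7, 3], r−c [-4, 1, -3, 0, 3, -1, 4], r+c [6, 3, 9, 8, 7, 13, 10] are all distinct, so no two queens attack.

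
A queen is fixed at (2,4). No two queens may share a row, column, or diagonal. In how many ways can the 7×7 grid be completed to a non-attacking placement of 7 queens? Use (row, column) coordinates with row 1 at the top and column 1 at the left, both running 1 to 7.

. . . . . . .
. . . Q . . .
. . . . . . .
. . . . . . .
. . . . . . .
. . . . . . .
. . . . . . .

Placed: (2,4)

6

Branch on row 1: col 1 → 1; col 2 → 2; col 6 → 2; col 7 → 1.
Sum: 1 + 2 + 2 + 1 = 6.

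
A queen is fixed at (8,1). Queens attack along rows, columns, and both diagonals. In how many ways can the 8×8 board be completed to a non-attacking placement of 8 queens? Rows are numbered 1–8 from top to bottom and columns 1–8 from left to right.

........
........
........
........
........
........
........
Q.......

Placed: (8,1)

Branch on row 1: col 2 → 0; col 3 → 2; col 4 → 1; col 5 → 1; col 6 → 0; col 7 → 0.
Sum: 0 + 2 + 1 + 1 + 0 + 0 = 4.

4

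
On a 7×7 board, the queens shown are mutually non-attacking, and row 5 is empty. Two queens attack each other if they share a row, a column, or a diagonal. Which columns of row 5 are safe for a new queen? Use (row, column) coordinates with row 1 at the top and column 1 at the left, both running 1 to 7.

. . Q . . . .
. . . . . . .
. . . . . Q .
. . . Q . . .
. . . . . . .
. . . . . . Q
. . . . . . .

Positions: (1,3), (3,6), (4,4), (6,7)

(1,3) attacks row 5 at column 3 and diagonals 7.
(3,6) attacks row 5 at column 6 and diagonals 4.
(4,4) attacks row 5 at column 4 and diagonals 3, 5.
(6,7) attacks row 5 at column 7 and diagonals 6.
Attacked columns: {3, 4, 5, 6, 7}. Safe: {1, 2}.

columns 1, 2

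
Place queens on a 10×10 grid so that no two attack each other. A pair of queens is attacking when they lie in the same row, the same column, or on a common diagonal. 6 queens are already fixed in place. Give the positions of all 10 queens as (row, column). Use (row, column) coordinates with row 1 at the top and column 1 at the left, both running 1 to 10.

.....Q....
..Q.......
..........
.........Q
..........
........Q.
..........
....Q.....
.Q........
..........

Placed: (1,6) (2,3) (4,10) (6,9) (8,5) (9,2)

Row 3: attacked by (1,6)→{4,6,8}; (2,3)→{2,3,4}; (4,10)→{9,10}; (6,9)→{6,9}; (8,5)→{5,10}; (9,2)→{2,8}. Safe: 1, 7. Place at column 7.
Row 5: attacked by (1,6)→{2,6,10}; (2,3)→{3,6}; (3,7)→{5,7,9}; (4,10)→{9,10}; (6,9)→{8,9,10}; (8,5)→{2,5,8}; (9,2)→{2,6}. Safe: 1, 4. Place at column 4.
Row 7: attacked by (1,6)→{6}; (2,3)→{3,8}; (3,7)→{3,7}; (4,10)→{7,10}; (5,4)→{2,4,6}; (6,9)→{8,9,10}; (8,5)→{4,5,6}; (9,2)→{2,4}. Safe: 1. Place at column 1.
Row 10: attacked by (1,6)→{6}; (2,3)→{3}; (3,7)→{7}; (4,10)→{4,10}; (5,4)→{4,9}; (6,9)→{5,9}; (7,1)→{1,4}; (8,5)→{3,5,7}; (9,2)→{1,2,3}. Safe: 8. Place at column 8.
Columns [6, 3, 7, 10, 4, 9, 1, 5, 2, 8], r−c [-5, -1, -4, -6, 1, -3, 6, 3, 7, 2], r+c [7, 5, 10, 14, 9, 15, 8, 13, 11, 18] are all distinct, so no two queens attack.

(1,6) (2,3) (3,7) (4,10) (5,4) (6,9) (7,1) (8,5) (9,2) (10,8)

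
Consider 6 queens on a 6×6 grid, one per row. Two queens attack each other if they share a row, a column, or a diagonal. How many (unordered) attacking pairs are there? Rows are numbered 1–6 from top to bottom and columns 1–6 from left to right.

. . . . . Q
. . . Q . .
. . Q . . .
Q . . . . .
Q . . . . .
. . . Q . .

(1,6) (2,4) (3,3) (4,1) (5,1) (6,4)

Same column: (2,4)–(6,4) (column 4); (4,1)–(5,1) (column 1).
Same diagonal: (2,4)–(3,3) (|2−3| = |4−3| = 1); (2,4)–(5,1) (|2−5| = |4−1| = 3); (3,3)–(5,1) (|3−5| = |3−1| = 2).
Total attacking pairs: 5.

5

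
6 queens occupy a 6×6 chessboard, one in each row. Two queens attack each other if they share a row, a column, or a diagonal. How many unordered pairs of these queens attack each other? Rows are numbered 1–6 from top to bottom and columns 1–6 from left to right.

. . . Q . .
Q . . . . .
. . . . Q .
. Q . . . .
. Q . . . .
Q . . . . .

Same column: (2,1)–(6,1) (column 1); (4,2)–(5,2) (column 2).
Same diagonal: (5,2)–(6,1) (|5−6| = |2−1| = 1).
Total attacking pairs: 3.

3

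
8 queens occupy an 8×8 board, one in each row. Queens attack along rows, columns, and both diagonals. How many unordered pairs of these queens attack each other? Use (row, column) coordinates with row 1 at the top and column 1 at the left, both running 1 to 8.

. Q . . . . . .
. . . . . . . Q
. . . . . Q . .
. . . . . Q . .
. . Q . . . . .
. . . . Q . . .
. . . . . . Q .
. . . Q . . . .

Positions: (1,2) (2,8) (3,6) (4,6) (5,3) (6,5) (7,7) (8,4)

Same column: (3,6)–(4,6) (column 6).
Same diagonal: (2,8)–(4,6) (|2−4| = |8−6| = 2).
Total attacking pairs: 2.

2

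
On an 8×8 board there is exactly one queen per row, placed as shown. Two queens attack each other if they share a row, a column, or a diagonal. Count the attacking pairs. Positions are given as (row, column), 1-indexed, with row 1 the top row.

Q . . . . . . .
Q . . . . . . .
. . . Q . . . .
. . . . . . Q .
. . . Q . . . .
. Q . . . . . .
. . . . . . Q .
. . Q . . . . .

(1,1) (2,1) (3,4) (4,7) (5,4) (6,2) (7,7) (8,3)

Same column: (1,1)–(2,1) (column 1); (3,4)–(5,4) (column 4); (4,7)–(7,7) (column 7).
Same diagonal: (1,1)–(7,7) (|1−7| = |1−7| = 6); (2,1)–(5,4) (|2−5| = |1−4| = 3); (4,7)–(8,3) (|4−8| = |7−3| = 4).
Total attacking pairs: 6.

6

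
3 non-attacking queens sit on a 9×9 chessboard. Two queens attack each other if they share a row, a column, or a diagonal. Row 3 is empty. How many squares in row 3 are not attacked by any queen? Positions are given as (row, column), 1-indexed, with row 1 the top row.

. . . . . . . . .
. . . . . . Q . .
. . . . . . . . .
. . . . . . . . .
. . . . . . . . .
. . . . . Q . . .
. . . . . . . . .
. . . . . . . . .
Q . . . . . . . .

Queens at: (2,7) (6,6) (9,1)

(2,7) attacks row 3 at column 7 and diagonals 6, 8.
(6,6) attacks row 3 at column 6 and diagonals 3, 9.
(9,1) attacks row 3 at column 1 and diagonals 7.
Attacked columns: {1, 3, 6, 7, 8, 9}. Safe: {2, 4, 5}.

3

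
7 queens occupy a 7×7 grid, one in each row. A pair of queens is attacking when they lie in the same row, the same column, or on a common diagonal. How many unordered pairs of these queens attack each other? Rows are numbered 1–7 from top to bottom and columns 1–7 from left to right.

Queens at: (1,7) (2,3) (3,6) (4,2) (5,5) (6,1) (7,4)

0

All columns are distinct and no two queens satisfy |Δrow| = |Δcol|, so no pair attacks.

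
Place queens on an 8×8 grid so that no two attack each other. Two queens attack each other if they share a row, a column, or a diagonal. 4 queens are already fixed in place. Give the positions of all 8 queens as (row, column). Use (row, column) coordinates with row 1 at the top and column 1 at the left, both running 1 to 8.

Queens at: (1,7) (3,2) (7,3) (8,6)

Row 2: attacked by (1,7)→{6,7,8}; (3,2)→{1,2,3}; (7,3)→{3,8}; (8,6)→{6}. Safe: 4, 5. Place at column 4.
Row 4: attacked by (1,7)→{4,7}; (2,4)→{2,4,6}; (3,2)→{1,2,3}; (7,3)→{3,6}; (8,6)→{2,6}. Safe: 5, 8. Place at column 5.
Row 5: attacked by (1,7)→{3,7}; (2,4)→{1,4,7}; (3,2)→{2,4}; (4,5)→{4,5,6}; (7,3)→{1,3,5}; (8,6)→{3,6}. Safe: 8. Place at column 8.
Row 6: attacked by (1,7)→{2,7}; (2,4)→{4,8}; (3,2)→{2,5}; (4,5)→{3,5,7}; (5,8)→{7,8}; (7,3)→{2,3,4}; (8,6)→{4,6,8}. Safe: 1. Place at column 1.
Columns [7, 4, 2, 5, 8, 1, 3, 6], r−c [-6, -2, 1, -1, -3, 5, 4, 2], r+c [8, 6, 5, 9, 13, 7, 10, 14] are all distinct, so no two queens attack.

(1,7) (2,4) (3,2) (4,5) (5,8) (6,1) (7,3) (8,6)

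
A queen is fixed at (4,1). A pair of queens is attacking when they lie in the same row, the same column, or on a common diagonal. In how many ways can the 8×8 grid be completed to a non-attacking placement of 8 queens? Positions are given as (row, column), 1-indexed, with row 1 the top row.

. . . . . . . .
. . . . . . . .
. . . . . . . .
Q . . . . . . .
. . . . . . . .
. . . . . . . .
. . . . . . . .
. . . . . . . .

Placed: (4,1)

Branch on row 1: col 2 → 2; col 3 → 4; col 5 → 5; col 6 → 4; col 7 → 2; col 8 → 1.
Sum: 2 + 4 + 5 + 4 + 2 + 1 = 18.

18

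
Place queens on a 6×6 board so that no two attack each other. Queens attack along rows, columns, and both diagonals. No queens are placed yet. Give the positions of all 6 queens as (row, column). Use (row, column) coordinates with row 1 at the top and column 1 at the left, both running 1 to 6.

(1,4) (2,1) (3,5) (4,2) (5,6) (6,3)

Row 1: Safe: 1, 2, 3, 4, 5, 6. Place at column 4.
Row 2: attacked by (1,4)→{3,4,5}. Safe: 1, 2, 6. Place at column 1.
Row 3: attacked by (1,4)→{2,4,6}; (2,1)→{1,2}. Safe: 3, 5. Place at column 5.
Row 4: attacked by (1,4)→{1,4}; (2,1)→{1,3}; (3,5)→{4,5,6}. Safe: 2. Place at column 2.
Row 5: attacked by (1,4)→{4}; (2,1)→{1,4}; (3,5)→{3,5}; (4,2)→{1,2,3}. Safe: 6. Place at column 6.
Row 6: attacked by (1,4)→{4}; (2,1)→{1,5}; (3,5)→{2,5}; (4,2)→{2,4}; (5,6)→{5,6}. Safe: 3. Place at column 3.
Columns [4, 1, 5, 2, 6, 3], r−c [-3, 1, -2, 2, -1, 3], r+c [5, 3, 8, 6, 11, 9] are all distinct, so no two queens attack.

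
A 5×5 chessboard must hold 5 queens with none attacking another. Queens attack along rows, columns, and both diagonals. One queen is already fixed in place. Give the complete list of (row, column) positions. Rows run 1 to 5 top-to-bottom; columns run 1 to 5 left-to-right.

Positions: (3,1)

(1,2) (2,4) (3,1) (4,3) (5,5)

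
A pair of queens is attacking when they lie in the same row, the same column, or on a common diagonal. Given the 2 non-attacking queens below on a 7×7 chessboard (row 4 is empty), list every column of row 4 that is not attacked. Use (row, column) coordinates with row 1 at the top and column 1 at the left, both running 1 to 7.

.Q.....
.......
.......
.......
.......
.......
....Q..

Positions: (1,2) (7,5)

(1,2) attacks row 4 at column 2 and diagonals 5.
(7,5) attacks row 4 at column 5 and diagonals 2.
Attacked columns: {2, 5}. Safe: {1, 3, 4, 6, 7}.

columns 1, 3, 4, 6, 7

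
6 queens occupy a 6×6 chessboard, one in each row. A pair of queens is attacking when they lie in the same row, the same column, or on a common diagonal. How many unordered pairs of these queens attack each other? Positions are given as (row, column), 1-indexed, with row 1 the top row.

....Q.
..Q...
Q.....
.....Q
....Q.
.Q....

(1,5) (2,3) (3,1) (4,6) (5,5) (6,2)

Same column: (1,5)–(5,5) (column 5).
Same diagonal: (4,6)–(5,5) (|4−5| = |6−5| = 1).
Total attacking pairs: 2.

2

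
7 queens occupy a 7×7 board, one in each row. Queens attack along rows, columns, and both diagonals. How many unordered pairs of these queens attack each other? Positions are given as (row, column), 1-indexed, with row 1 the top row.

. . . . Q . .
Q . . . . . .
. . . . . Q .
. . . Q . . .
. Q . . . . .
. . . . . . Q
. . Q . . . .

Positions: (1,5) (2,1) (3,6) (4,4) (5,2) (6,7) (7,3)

0

All columns are distinct and no two queens satisfy |Δrow| = |Δcol|, so no pair attacks.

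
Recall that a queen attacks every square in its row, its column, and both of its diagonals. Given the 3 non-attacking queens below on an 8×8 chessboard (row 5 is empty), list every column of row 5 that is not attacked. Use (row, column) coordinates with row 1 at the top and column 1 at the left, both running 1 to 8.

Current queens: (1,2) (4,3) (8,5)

columns 1, 7

(1,2) attacks row 5 at column 2 and diagonals 6.
(4,3) attacks row 5 at column 3 and diagonals 2, 4.
(8,5) attacks row 5 at column 5 and diagonals 2, 8.
Attacked columns: {2, 3, 4, 5, 6, 8}. Safe: {1, 7}.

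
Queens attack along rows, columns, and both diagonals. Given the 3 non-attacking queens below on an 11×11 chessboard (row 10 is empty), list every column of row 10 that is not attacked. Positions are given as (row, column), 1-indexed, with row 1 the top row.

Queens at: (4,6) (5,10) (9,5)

columns 1, 2, 3, 7, 8, 9, 11

(4,6) attacks row 10 at column 6.
(5,10) attacks row 10 at column 10 and diagonals 5.
(9,5) attacks row 10 at column 5 and diagonals 4, 6.
Attacked columns: {4, 5, 6, 10}. Safe: {1, 2, 3, 7, 8, 9, 11}.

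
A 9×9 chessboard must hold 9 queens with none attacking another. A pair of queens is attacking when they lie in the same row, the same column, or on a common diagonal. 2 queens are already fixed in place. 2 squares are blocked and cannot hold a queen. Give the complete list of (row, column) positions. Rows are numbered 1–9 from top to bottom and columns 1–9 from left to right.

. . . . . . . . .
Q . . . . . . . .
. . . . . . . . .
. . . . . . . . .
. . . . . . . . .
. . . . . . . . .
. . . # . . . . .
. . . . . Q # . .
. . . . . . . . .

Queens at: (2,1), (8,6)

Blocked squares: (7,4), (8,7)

(1,5) (2,1) (3,8) (4,4) (5,2) (6,7) (7,9) (8,6) (9,3)

Row 1: attacked by (2,1)→{1,2}; (8,6)→{6}. Safe: 3, 4, 5, 7, 8, 9. Place at column 5.
Row 3: attacked by (1,5)→{3,5,7}; (2,1)→{1,2}; (8,6)→{1,6}. Safe: 4, 8, 9. Place at column 8.
Row 4: attacked by (1,5)→{2,5,8}; (2,1)→{1,3}; (3,8)→{7,8,9}; (8,6)→{2,6}. Safe: 4. Place at column 4.
Row 5: attacked by (1,5)→{1,5,9}; (2,1)→{1,4}; (3,8)→{6,8}; (4,4)→{3,4,5}; (8,6)→{3,6,9}. Safe: 2, 7. Place at column 2.
Row 6: attacked by (1,5)→{5}; (2,1)→{1,5}; (3,8)→{5,8}; (4,4)→{2,4,6}; (5,2)→{1,2,3}; (8,6)→{4,6,8}. Safe: 7, 9. Place at column 7.
Row 7: attacked by (1,5)→{5}; (2,1)→{1,6}; (3,8)→{4,8}; (4,4)→{1,4,7}; (5,2)→{2,4}; (6,7)→{6,7,8}; (8,6)→{5,6,7}. Blocked: 4. Safe: 3, 9. Place at column 9.
Row 9: attacked by (1,5)→{5}; (2,1)→{1,8}; (3,8)→{2,8}; (4,4)→{4,9}; (5,2)→{2,6}; (6,7)→{4,7}; (7,9)→{7,9}; (8,6)→{5,6,7}. Safe: 3. Place at column 3.
Columns [5, 1, 8, 4, 2, 7, 9, 6, 3], r−c [-4, 1, -5, 0, 3, -1, -2, 2, 6], r+c [6, 3, 11, 8, 7, 13, 16, 14, 12] are all distinct, so no two queens attack.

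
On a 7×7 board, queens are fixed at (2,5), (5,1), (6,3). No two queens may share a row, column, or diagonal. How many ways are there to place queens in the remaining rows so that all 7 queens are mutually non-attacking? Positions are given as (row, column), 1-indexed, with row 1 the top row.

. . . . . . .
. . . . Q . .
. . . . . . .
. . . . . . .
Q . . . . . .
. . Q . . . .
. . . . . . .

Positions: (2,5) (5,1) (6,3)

Branch on row 1: col 2 → 1; col 7 → 0.
Sum: 1 + 0 = 1.

1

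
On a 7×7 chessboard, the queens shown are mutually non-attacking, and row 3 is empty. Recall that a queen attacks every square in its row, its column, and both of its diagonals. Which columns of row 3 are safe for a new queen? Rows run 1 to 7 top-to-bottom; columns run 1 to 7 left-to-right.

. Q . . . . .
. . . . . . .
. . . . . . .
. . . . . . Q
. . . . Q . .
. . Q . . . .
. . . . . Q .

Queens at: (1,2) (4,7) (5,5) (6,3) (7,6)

(1,2) attacks row 3 at column 2 and diagonals 4.
(4,7) attacks row 3 at column 7 and diagonals 6.
(5,5) attacks row 3 at column 5 and diagonals 3, 7.
(6,3) attacks row 3 at column 3 and diagonals 6.
(7,6) attacks row 3 at column 6 and diagonals 2.
Attacked columns: {2, 3, 4, 5, 6, 7}. Safe: {1}.

columns 1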